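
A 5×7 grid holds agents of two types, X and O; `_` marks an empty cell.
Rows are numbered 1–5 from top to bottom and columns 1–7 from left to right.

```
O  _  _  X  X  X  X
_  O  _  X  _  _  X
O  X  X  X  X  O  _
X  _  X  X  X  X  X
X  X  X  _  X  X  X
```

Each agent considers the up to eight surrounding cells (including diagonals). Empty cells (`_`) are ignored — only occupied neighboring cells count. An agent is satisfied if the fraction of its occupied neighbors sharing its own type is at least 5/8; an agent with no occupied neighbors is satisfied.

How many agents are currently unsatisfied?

Row 1: (1,1)O 1/1 ok · (1,4)X 2/2 ok · (1,5)X 3/3 ok · (1,6)X 3/3 ok · (1,7)X 2/2 ok
Row 2: (2,2)O 2/4 unhappy · (2,4)X 5/5 ok · (2,7)X 2/3 ok
Row 3: (3,1)O 1/3 unhappy · (3,2)X 3/5 unhappy · (3,3)X 5/6 ok · (3,4)X 6/6 ok · (3,5)X 5/6 ok · (3,6)O 0/5 unhappy
Row 4: (4,1)X 3/4 ok · (4,3)X 6/6 ok · (4,4)X 7/7 ok · (4,5)X 6/7 ok · (4,6)X 6/7 ok · (4,7)X 3/4 ok
Row 5: (5,1)X 2/2 ok · (5,2)X 4/4 ok · (5,3)X 3/3 ok · (5,5)X 4/4 ok · (5,6)X 5/5 ok · (5,7)X 3/3 ok
Unsatisfied: (2,2), (3,1), (3,2), (3,6) — 4 in total.

4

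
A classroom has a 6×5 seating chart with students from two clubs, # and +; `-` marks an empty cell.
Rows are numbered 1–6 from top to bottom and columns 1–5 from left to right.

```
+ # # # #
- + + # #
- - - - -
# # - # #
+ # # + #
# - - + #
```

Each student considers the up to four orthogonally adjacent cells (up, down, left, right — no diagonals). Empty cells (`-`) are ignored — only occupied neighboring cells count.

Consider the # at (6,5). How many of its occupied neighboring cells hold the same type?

Occupied neighbors of (6,5): (5,5)=#, (6,4)=+.
Same type (#): 1 of 2.

1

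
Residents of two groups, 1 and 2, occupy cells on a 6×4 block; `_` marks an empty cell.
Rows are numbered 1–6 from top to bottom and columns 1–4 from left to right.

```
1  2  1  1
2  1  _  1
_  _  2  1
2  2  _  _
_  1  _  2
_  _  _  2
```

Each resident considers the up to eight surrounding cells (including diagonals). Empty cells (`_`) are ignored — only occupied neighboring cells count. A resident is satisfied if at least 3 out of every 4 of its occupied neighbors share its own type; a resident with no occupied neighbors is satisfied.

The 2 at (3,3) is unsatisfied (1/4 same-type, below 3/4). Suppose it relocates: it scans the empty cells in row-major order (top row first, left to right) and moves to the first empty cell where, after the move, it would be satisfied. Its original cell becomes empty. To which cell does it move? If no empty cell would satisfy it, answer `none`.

Vacating (3,3). Empty cells in order:
  (2,3): 1/6 same-type → still unsatisfied.
  (3,1): 3/4 same-type → satisfied — stop here.

(3,1)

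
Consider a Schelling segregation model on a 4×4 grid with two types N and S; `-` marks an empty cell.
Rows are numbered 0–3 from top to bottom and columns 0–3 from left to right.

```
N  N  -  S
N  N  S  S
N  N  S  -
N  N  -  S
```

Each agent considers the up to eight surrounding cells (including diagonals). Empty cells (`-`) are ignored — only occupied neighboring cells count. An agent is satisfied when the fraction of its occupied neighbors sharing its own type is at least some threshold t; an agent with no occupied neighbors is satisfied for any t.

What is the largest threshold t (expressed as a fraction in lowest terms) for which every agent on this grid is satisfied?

1/2

Row 0: (0,0)N 3/3 · (0,1)N 3/4 · (0,3)S 2/2
Row 1: (1,0)N 5/5 · (1,1)N 5/7 · (1,2)S 3/6 · (1,3)S 3/3
Row 2: (2,0)N 5/5 · (2,1)N 5/7 · (2,2)S 3/6
Row 3: (3,0)N 3/3 · (3,1)N 3/4 · (3,3)S 1/1
The smallest same-type fraction is 3/6 at (1,2), which reduces to 1/2. Any threshold above that leaves this agent unsatisfied.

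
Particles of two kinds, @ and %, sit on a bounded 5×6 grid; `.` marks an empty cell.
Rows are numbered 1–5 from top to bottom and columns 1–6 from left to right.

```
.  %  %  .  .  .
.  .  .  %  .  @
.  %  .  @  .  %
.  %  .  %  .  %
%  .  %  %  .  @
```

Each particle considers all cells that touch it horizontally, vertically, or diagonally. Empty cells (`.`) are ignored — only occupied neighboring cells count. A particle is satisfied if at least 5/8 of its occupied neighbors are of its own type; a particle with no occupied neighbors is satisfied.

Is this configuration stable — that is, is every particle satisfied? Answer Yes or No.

No

(1,2)% 1/1 satisfied
(1,3)% 2/2 satisfied
(2,4)% 1/2 not
(2,6)@ 0/1 not
(3,2)% 1/1 satisfied
(3,4)@ 0/2 not
(3,6)% 1/2 not
(4,2)% 3/3 satisfied
(4,4)% 2/3 satisfied
(4,6)% 1/2 not
(5,1)% 1/1 satisfied
(5,3)% 3/3 satisfied
(5,4)% 2/2 satisfied
(5,6)@ 0/1 not
For instance (2,4) has only 1/2 same-type neighbors, below 5/8.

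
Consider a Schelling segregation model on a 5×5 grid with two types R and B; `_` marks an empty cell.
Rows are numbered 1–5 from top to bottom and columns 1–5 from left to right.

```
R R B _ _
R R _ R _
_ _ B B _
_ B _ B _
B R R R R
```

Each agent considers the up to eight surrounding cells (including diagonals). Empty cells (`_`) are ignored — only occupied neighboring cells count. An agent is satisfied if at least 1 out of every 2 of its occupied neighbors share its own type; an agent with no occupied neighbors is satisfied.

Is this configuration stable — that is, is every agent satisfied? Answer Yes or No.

No

(1,1)R 3/3 ✓
(1,2)R 3/4 ✓
(1,3)B 0/3 ✗
(2,1)R 3/3 ✓
(2,2)R 3/5 ✓
(2,4)R 0/3 ✗
(3,3)B 3/5 ✓
(3,4)B 2/3 ✓
(4,2)B 2/4 ✓
(4,4)B 2/5 ✗
(5,1)B 1/2 ✓
(5,2)R 1/3 ✗
(5,3)R 2/4 ✓
(5,4)R 2/3 ✓
(5,5)R 1/2 ✓
For instance (1,3) has only 0/3 same-type neighbors, below 1/2.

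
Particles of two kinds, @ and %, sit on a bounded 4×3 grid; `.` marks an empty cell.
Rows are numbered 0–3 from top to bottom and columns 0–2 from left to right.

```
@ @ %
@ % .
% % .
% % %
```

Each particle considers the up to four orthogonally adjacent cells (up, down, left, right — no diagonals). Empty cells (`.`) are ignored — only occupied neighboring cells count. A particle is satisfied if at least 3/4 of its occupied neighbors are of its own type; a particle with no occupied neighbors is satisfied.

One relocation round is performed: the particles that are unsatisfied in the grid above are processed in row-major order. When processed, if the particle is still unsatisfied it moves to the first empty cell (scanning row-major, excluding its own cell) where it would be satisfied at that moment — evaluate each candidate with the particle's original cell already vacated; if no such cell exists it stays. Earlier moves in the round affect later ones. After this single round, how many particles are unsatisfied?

Initially unsatisfied (in order): (0,1), (0,2), (1,0), (1,1), (2,0).
  (0,1): no empty cell satisfies it; stays.
  (0,2) → (1,2).
  (1,0): no empty cell satisfies it; stays.
  (1,1) → (2,2).
  (2,0): no empty cell satisfies it; stays.
Resulting grid:
@ @ .
@ . %
% % %
% % %
Unsatisfied now: (1,0), (2,0).

2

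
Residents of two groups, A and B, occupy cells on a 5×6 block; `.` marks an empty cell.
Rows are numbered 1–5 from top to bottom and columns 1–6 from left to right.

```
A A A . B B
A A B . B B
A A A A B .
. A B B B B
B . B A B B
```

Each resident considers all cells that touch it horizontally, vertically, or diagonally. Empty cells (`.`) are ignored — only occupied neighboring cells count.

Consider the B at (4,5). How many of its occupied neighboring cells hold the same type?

Occupied neighbors of (4,5): (3,4)=A, (3,5)=B, (4,4)=B, (4,6)=B, (5,4)=A, (5,5)=B, (5,6)=B.
Same type (B): 5 of 7.

5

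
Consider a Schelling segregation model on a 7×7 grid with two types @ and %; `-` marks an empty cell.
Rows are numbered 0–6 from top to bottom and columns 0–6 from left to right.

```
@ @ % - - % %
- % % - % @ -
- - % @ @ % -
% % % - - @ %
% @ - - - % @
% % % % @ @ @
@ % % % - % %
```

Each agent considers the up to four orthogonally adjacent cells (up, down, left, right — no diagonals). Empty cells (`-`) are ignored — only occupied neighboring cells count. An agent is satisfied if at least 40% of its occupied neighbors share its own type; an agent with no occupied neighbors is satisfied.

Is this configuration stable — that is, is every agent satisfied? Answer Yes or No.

(0,0)@ 1/1 ✓
(0,1)@ 1/3 ✗
(0,2)% 1/2 ✓
(0,5)% 1/2 ✓
(0,6)% 1/1 ✓
(1,1)% 1/2 ✓
(1,2)% 3/3 ✓
(1,4)% 0/2 ✗
(1,5)@ 0/3 ✗
(2,2)% 2/3 ✓
(2,3)@ 1/2 ✓
(2,4)@ 1/3 ✗
(2,5)% 0/3 ✗
(3,0)% 2/2 ✓
(3,1)% 2/3 ✓
(3,2)% 2/2 ✓
(3,5)@ 0/3 ✗
(3,6)% 0/2 ✗
(4,0)% 2/3 ✓
(4,1)@ 0/3 ✗
(4,5)% 0/3 ✗
(4,6)@ 1/3 ✗
(5,0)% 2/3 ✓
(5,1)% 3/4 ✓
(5,2)% 3/3 ✓
(5,3)% 2/3 ✓
(5,4)@ 1/2 ✓
(5,5)@ 2/4 ✓
(5,6)@ 2/3 ✓
(6,0)@ 0/2 ✗
(6,1)% 2/3 ✓
(6,2)% 3/3 ✓
(6,3)% 2/2 ✓
(6,5)% 1/2 ✓
(6,6)% 1/2 ✓
For instance (0,1) has only 1/3 same-type neighbors, below 2/5.

No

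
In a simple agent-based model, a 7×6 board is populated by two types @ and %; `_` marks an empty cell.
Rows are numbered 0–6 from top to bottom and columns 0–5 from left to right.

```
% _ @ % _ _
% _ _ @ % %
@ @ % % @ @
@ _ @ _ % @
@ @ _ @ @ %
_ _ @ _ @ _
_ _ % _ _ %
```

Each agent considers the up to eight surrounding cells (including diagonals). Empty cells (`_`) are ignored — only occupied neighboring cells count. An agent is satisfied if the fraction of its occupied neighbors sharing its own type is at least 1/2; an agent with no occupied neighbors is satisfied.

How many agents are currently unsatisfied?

Row 0: (0,0)% 1/1 ok · (0,2)@ 1/2 ok · (0,3)% 1/3 unhappy
Row 1: (1,0)% 1/3 unhappy · (1,3)@ 2/6 unhappy · (1,4)% 3/6 ok · (1,5)% 1/3 unhappy
Row 2: (2,0)@ 2/3 ok · (2,1)@ 3/5 ok · (2,2)% 1/4 unhappy · (2,3)% 3/6 ok · (2,4)@ 3/7 unhappy · (2,5)@ 2/5 unhappy
Row 3: (3,0)@ 4/4 ok · (3,2)@ 3/5 ok · (3,4)% 2/7 unhappy · (3,5)@ 3/5 ok
Row 4: (4,0)@ 2/2 ok · (4,1)@ 4/4 ok · (4,3)@ 4/5 ok · (4,4)@ 3/5 ok · (4,5)% 1/4 unhappy
Row 5: (5,2)@ 2/3 ok · (5,4)@ 2/4 ok
Row 6: (6,2)% 0/1 unhappy · (6,5)% 0/1 unhappy
Unsatisfied: (0,3), (1,0), (1,3), (1,5), (2,2), (2,4), (2,5), (3,4), (4,5), (6,2), (6,5) — 11 in total.

11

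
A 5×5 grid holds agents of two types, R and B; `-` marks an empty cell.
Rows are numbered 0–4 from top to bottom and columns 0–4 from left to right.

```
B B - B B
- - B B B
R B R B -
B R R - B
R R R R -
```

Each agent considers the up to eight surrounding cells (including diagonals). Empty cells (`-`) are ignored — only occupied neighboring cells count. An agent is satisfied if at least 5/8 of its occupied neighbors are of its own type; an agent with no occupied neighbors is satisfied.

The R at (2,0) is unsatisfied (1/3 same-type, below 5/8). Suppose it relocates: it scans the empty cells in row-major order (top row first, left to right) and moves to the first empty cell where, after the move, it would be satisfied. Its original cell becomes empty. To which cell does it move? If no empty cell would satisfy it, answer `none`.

(3,3)

Vacating (2,0). Empty cells in order:
  (0,2): 0/4 same-type → still unsatisfied.
  (1,0): 0/3 same-type → still unsatisfied.
  (1,1): 1/5 same-type → still unsatisfied.
  (2,4): 0/4 same-type → still unsatisfied.
  (3,3): 4/6 same-type → satisfied — stop here.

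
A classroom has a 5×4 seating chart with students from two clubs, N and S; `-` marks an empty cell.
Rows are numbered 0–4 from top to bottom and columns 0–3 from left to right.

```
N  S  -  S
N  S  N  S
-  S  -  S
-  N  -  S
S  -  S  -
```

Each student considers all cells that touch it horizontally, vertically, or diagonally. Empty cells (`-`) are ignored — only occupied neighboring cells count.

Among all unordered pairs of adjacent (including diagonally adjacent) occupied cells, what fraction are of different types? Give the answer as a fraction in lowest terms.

Scan each occupied cell's neighbors to the right and below (and the two forward diagonals) so each pair is counted once.
From row 0: 5 unlike of 8 pairs (running 5/8).
From row 1: 6 unlike of 8 pairs (running 11/16).
From row 2: 1 unlike of 2 pairs (running 12/18).
From row 3: 2 unlike of 3 pairs (running 14/21).
Total adjacent occupied pairs: 21; unlike-type pairs: 14.
14/21 reduces to 2/3.

2/3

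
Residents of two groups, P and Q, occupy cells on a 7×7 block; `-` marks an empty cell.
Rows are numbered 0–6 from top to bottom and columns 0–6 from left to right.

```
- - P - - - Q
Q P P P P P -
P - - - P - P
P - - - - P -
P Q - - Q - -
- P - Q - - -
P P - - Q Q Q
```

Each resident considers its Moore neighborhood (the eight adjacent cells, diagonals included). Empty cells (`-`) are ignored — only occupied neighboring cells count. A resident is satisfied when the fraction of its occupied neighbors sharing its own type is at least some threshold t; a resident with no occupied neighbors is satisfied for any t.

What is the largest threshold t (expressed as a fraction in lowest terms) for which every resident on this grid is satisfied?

0/1

(0,2)P 3/3
(0,6)Q 0/1
(1,0)Q 0/2
(1,1)P 3/4
(1,2)P 3/3
(1,3)P 4/4
(1,4)P 3/3
(1,5)P 3/4
(2,0)P 2/3
(2,4)P 4/4
(2,6)P 2/2
(3,0)P 2/3
(3,5)P 2/3
(4,0)P 2/3
(4,1)Q 0/3
(4,4)Q 1/2
(5,1)P 3/4
(5,3)Q 2/2
(6,0)P 2/2
(6,1)P 2/2
(6,4)Q 2/2
(6,5)Q 2/2
(6,6)Q 1/1
The smallest same-type fraction is 0/1 at (0,6), which reduces to 0/1. Any threshold above that leaves this resident unsatisfied.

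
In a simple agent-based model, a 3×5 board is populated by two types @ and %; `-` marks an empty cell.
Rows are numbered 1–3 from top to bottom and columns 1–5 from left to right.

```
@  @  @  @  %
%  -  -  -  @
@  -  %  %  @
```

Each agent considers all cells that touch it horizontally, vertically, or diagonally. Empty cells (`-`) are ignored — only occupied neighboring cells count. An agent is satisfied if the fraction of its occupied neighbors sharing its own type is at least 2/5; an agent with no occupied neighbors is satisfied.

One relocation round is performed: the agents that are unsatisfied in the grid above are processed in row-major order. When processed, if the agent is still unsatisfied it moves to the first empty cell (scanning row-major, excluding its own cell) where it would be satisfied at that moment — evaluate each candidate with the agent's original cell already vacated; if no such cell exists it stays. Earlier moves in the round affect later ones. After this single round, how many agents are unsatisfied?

1

Initially unsatisfied (in order): (1,5), (2,1), (3,1), (3,4).
  (1,5) → (2,3).
  (2,1) → (2,4).
  (3,1): now satisfied by earlier moves; stays.
  (3,4): now satisfied by earlier moves; stays.
Resulting grid:
@ @ @ @ -
- - % % @
@ - % % @
Unsatisfied now: (3,5).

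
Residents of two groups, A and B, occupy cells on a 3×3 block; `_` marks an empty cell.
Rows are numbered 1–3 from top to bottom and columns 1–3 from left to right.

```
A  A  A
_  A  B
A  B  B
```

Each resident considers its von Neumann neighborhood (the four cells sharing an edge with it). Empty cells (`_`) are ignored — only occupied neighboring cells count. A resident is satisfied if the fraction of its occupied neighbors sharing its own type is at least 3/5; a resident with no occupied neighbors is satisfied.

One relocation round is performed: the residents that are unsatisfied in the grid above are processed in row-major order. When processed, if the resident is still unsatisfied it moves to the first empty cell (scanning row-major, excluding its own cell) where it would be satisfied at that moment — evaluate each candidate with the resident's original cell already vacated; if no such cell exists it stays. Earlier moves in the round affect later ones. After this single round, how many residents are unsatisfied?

Initially unsatisfied (in order): (1,3), (2,2), (2,3), (3,1), (3,2).
  (1,3) → (2,1).
  (2,2): no empty cell satisfies it; stays.
  (2,3): no empty cell satisfies it; stays.
  (3,1): no empty cell satisfies it; stays.
  (3,2): no empty cell satisfies it; stays.
Resulting grid:
A A _
A A B
A B B
Unsatisfied now: (2,2), (2,3), (3,1), (3,2).

4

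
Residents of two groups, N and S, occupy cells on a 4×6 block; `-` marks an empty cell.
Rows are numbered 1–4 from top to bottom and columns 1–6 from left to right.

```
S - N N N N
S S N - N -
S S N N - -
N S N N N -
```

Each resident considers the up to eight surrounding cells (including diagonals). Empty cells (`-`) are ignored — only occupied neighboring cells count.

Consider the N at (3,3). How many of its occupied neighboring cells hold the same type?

Occupied neighbors of (3,3): (2,2)=S, (2,3)=N, (3,2)=S, (3,4)=N, (4,2)=S, (4,3)=N, (4,4)=N.
Same type (N): 4 of 7.

4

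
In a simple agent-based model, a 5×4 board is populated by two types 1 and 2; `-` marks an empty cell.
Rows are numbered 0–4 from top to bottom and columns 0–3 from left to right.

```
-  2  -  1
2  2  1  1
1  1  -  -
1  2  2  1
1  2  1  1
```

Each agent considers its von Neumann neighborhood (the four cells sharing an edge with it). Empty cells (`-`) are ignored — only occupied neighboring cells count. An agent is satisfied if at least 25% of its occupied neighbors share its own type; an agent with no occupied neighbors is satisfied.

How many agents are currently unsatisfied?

0

Row 0: (0,1)2 1/1 satisfied · (0,3)1 1/1 satisfied
Row 1: (1,0)2 1/2 satisfied · (1,1)2 2/4 satisfied · (1,2)1 1/2 satisfied · (1,3)1 2/2 satisfied
Row 2: (2,0)1 2/3 satisfied · (2,1)1 1/3 satisfied
Row 3: (3,0)1 2/3 satisfied · (3,1)2 2/4 satisfied · (3,2)2 1/3 satisfied · (3,3)1 1/2 satisfied
Row 4: (4,0)1 1/2 satisfied · (4,1)2 1/3 satisfied · (4,2)1 1/3 satisfied · (4,3)1 2/2 satisfied
Every one meets the threshold.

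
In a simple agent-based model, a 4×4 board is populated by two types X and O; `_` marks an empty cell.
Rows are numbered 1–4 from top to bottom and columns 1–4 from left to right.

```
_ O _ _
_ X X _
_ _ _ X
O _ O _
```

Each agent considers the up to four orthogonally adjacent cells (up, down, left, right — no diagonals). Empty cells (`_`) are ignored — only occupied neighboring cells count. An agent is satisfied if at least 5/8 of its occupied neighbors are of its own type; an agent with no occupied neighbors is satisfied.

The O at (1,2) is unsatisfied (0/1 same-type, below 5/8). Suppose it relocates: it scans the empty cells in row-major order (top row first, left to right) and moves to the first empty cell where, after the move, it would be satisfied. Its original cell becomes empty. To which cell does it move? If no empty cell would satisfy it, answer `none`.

(1,1)

Vacating (1,2). Empty cells in order:
  (1,1): 0/0 same-type → satisfied — stop here.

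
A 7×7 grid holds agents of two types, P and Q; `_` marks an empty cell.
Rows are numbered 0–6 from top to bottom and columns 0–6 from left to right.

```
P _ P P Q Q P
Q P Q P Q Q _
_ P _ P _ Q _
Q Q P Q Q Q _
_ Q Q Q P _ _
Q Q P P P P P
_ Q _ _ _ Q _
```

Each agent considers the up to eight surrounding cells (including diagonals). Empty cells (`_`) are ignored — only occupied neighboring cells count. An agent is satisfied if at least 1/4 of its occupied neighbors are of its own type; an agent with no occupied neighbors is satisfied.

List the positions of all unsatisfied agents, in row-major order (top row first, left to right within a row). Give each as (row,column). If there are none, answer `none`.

(0,6), (1,0), (1,2), (5,2), (6,5)

Row 0: (0,0)P 1/2 ok · (0,2)P 3/4 ok · (0,3)P 2/5 ok · (0,4)Q 3/5 ok · (0,5)Q 3/4 ok · (0,6)P 0/2 unhappy
Row 1: (1,0)Q 0/3 unhappy · (1,1)P 3/5 ok · (1,2)Q 0/6 unhappy · (1,3)P 3/6 ok · (1,4)Q 4/7 ok · (1,5)Q 4/5 ok
Row 2: (2,1)P 2/6 ok · (2,3)P 2/6 ok · (2,5)Q 4/4 ok
Row 3: (3,0)Q 2/3 ok · (3,1)Q 3/5 ok · (3,2)P 2/7 ok · (3,3)Q 3/6 ok · (3,4)Q 4/6 ok · (3,5)Q 2/3 ok
Row 4: (4,1)Q 5/7 ok · (4,2)Q 5/8 ok · (4,3)Q 3/8 ok · (4,4)P 3/7 ok
Row 5: (5,0)Q 3/3 ok · (5,1)Q 4/5 ok · (5,2)P 1/6 unhappy · (5,3)P 3/5 ok · (5,4)P 3/5 ok · (5,5)P 3/4 ok · (5,6)P 1/2 ok
Row 6: (6,1)Q 2/3 ok · (6,5)Q 0/3 unhappy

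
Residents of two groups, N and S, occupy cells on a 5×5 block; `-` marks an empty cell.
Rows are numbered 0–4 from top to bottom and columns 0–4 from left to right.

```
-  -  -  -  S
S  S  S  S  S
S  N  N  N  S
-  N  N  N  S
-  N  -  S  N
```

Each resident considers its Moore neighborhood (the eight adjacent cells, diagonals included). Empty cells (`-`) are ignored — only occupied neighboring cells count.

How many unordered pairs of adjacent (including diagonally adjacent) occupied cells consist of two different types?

19

Scan each occupied cell's neighbors to the right and below (and the two forward diagonals) so each pair is counted once.
From row 0: 0 unlike of 2 pairs (running 0/2).
From row 1: 9 unlike of 17 pairs (running 9/19).
From row 2: 5 unlike of 15 pairs (running 14/34).
From row 3: 4 unlike of 10 pairs (running 18/44).
From row 4: 1 unlike of 1 pairs (running 19/45).
Total adjacent occupied pairs: 45; unlike-type pairs: 19.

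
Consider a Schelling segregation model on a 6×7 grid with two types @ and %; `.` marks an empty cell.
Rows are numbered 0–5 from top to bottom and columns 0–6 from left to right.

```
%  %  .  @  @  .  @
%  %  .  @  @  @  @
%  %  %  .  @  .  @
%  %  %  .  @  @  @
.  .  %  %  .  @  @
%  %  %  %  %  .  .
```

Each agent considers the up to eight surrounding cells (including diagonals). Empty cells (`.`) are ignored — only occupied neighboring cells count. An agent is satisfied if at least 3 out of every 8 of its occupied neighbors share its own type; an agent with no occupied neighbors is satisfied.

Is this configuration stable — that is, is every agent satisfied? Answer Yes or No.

Row 0: (0,0)% 3/3 ok · (0,1)% 3/3 ok · (0,3)@ 3/3 ok · (0,4)@ 4/4 ok · (0,6)@ 2/2 ok
Row 1: (1,0)% 5/5 ok · (1,1)% 6/6 ok · (1,3)@ 4/5 ok · (1,4)@ 5/5 ok · (1,5)@ 6/6 ok · (1,6)@ 3/3 ok
Row 2: (2,0)% 5/5 ok · (2,1)% 7/7 ok · (2,2)% 4/5 ok · (2,4)@ 5/5 ok · (2,6)@ 4/4 ok
Row 3: (3,0)% 3/3 ok · (3,1)% 6/6 ok · (3,2)% 5/5 ok · (3,4)@ 3/4 ok · (3,5)@ 6/6 ok · (3,6)@ 4/4 ok
Row 4: (4,2)% 6/6 ok · (4,3)% 5/6 ok · (4,5)@ 4/5 ok · (4,6)@ 3/3 ok
Row 5: (5,0)% 1/1 ok · (5,1)% 3/3 ok · (5,2)% 4/4 ok · (5,3)% 4/4 ok · (5,4)% 2/3 ok
All meet the threshold, so the configuration is stable.

Yes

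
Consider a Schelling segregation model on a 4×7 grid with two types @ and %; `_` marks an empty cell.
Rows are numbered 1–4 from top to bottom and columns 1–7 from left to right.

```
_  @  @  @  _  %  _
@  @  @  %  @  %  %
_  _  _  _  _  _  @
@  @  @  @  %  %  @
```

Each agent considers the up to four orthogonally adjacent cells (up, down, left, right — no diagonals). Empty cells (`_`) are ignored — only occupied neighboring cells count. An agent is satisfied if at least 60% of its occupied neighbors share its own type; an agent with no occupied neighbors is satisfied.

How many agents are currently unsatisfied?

Row 1: (1,2)@ 2/2 ok · (1,3)@ 3/3 ok · (1,4)@ 1/2 unhappy · (1,6)% 1/1 ok
Row 2: (2,1)@ 1/1 ok · (2,2)@ 3/3 ok · (2,3)@ 2/3 ok · (2,4)% 0/3 unhappy · (2,5)@ 0/2 unhappy · (2,6)% 2/3 ok · (2,7)% 1/2 unhappy
Row 3: (3,7)@ 1/2 unhappy
Row 4: (4,1)@ 1/1 ok · (4,2)@ 2/2 ok · (4,3)@ 2/2 ok · (4,4)@ 1/2 unhappy · (4,5)% 1/2 unhappy · (4,6)% 1/2 unhappy · (4,7)@ 1/2 unhappy
Unsatisfied: (1,4), (2,4), (2,5), (2,7), (3,7), (4,4), (4,5), (4,6), (4,7) — 9 in total.

9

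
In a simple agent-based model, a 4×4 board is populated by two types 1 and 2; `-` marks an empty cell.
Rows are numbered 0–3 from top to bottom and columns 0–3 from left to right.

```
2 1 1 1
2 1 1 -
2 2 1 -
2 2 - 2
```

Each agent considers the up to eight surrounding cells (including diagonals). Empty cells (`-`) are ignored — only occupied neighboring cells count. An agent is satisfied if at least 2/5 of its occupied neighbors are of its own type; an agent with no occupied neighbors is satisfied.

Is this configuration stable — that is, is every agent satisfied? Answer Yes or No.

No

(0,0)2 1/3 ✗
(0,1)1 3/5 ✓
(0,2)1 4/4 ✓
(0,3)1 2/2 ✓
(1,0)2 3/5 ✓
(1,1)1 4/8 ✓
(1,2)1 5/6 ✓
(2,0)2 4/5 ✓
(2,1)2 4/7 ✓
(2,2)1 2/5 ✓
(3,0)2 3/3 ✓
(3,1)2 3/4 ✓
(3,3)2 0/1 ✗
For instance (0,0) has only 1/3 same-type neighbors, below 2/5.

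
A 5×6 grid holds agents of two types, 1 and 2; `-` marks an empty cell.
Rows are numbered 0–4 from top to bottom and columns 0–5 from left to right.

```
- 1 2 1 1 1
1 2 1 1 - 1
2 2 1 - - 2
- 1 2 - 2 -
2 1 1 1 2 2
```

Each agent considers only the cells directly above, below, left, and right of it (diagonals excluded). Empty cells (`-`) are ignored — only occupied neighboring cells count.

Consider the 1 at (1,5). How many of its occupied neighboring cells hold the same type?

1

Occupied neighbors of (1,5): (0,5)=1, (2,5)=2.
Same type (1): 1 of 2.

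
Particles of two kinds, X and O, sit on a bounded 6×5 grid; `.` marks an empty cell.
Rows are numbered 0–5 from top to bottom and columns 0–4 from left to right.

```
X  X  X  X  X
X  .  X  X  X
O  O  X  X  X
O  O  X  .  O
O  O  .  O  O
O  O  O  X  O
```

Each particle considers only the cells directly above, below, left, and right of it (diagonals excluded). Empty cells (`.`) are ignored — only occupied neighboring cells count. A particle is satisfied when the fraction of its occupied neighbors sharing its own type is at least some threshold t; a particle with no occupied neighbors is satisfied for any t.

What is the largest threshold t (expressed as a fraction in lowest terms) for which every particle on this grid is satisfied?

0/1

(0,0)X 2/2
(0,1)X 2/2
(0,2)X 3/3
(0,3)X 3/3
(0,4)X 2/2
(1,0)X 1/2
(1,2)X 3/3
(1,3)X 4/4
(1,4)X 3/3
(2,0)O 2/3
(2,1)O 2/3
(2,2)X 3/4
(2,3)X 3/3
(2,4)X 2/3
(3,0)O 3/3
(3,1)O 3/4
(3,2)X 1/2
(3,4)O 1/2
(4,0)O 3/3
(4,1)O 3/3
(4,3)O 1/2
(4,4)O 3/3
(5,0)O 2/2
(5,1)O 3/3
(5,2)O 1/2
(5,3)X 0/3
(5,4)O 1/2
The smallest same-type fraction is 0/3 at (5,3), which reduces to 0/1. Any threshold above that leaves this particle unsatisfied.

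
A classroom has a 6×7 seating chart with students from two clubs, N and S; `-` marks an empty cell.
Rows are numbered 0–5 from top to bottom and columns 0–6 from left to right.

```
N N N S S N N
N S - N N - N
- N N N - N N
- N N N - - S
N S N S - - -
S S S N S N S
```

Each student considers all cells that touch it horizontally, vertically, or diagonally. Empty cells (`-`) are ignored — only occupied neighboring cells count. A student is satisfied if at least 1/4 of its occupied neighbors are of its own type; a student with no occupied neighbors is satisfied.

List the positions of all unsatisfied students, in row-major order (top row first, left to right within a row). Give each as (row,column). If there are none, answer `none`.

(1,1), (3,6), (5,5), (5,6)

Row 0: (0,0)N 2/3 ✓ · (0,1)N 3/4 ✓ · (0,2)N 2/4 ✓ · (0,3)S 1/4 ✓ · (0,4)S 1/4 ✓ · (0,5)N 3/4 ✓ · (0,6)N 2/2 ✓
Row 1: (1,0)N 3/4 ✓ · (1,1)S 0/6 ✗ · (1,3)N 4/6 ✓ · (1,4)N 4/6 ✓ · (1,6)N 4/4 ✓
Row 2: (2,1)N 4/5 ✓ · (2,2)N 6/7 ✓ · (2,3)N 5/5 ✓ · (2,5)N 3/4 ✓ · (2,6)N 2/3 ✓
Row 3: (3,1)N 5/6 ✓ · (3,2)N 6/8 ✓ · (3,3)N 4/5 ✓ · (3,6)S 0/2 ✗
Row 4: (4,0)N 1/4 ✓ · (4,1)S 3/7 ✓ · (4,2)N 4/8 ✓ · (4,3)S 2/6 ✓
Row 5: (5,0)S 2/3 ✓ · (5,1)S 3/5 ✓ · (5,2)S 3/5 ✓ · (5,3)N 1/4 ✓ · (5,4)S 1/3 ✓ · (5,5)N 0/2 ✗ · (5,6)S 0/1 ✗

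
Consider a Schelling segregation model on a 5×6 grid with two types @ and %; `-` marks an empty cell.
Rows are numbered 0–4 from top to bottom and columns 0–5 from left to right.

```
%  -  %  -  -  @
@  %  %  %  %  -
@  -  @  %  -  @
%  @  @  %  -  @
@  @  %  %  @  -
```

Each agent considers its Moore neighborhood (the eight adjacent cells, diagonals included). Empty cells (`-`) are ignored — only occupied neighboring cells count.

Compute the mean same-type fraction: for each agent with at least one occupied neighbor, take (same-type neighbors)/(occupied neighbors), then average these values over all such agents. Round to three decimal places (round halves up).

0.524

Row 0: (0,0)% 1/2 · (0,2)% 3/3 · (0,5)@ 0/1
Row 1: (1,0)@ 1/3 · (1,1)% 3/6 · (1,2)% 4/5 · (1,3)% 4/5 · (1,4)% 2/4
Row 2: (2,0)@ 2/4 · (2,2)@ 2/7 · (2,3)% 4/6 · (2,5)@ 1/2
Row 3: (3,0)% 0/4 · (3,1)@ 5/7 · (3,2)@ 3/7 · (3,3)% 3/6 · (3,5)@ 2/2
Row 4: (4,0)@ 2/3 · (4,1)@ 3/5 · (4,2)% 2/5 · (4,3)% 2/4 · (4,4)@ 1/3
Sum over 22 agents: 1/2 + 3/3 + 0/1 + 1/3 + 3/6 + 4/5 + 4/5 + 2/4 + 2/4 + 2/7 + 4/6 + 1/2 + 0/4 + 5/7 + 3/7 + 3/6 + 2/2 + 2/3 + 3/5 + 2/5 + 2/4 + 1/3 = 807/70; mean = 807/70 ÷ 22 = 807/1540 = 0.524025… → 0.524.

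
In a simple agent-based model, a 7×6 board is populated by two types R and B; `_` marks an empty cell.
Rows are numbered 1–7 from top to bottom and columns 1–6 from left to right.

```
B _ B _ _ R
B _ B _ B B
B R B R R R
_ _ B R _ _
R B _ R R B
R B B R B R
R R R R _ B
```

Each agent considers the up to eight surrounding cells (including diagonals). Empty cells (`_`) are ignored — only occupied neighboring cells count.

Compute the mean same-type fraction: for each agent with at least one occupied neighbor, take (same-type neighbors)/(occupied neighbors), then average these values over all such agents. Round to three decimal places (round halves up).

(1,1)B 1/1
(1,3)B 1/1
(1,6)R 0/2
(2,1)B 2/3
(2,3)B 2/4
(2,5)B 1/5
(2,6)B 1/4
(3,1)B 1/2
(3,2)R 0/5
(3,3)B 2/5
(3,4)R 2/6
(3,5)R 3/5
(3,6)R 1/3
(4,3)B 2/6
(4,4)R 4/6
(5,1)R 1/3
(5,2)B 3/5
(5,4)R 3/6
(5,5)R 4/6
(5,6)B 1/3
(6,1)R 3/5
(6,2)B 2/7
(6,3)B 2/7
(6,4)R 4/6
(6,5)B 2/7
(6,6)R 1/4
(7,1)R 2/3
(7,2)R 3/5
(7,3)R 3/5
(7,4)R 2/4
(7,6)B 1/2
Sum over 31 agents: 1/1 + 1/1 + 0/2 + 2/3 + 2/4 + 1/5 + 1/4 + 1/2 + 0/5 + 2/5 + 2/6 + 3/5 + 1/3 + 2/6 + 4/6 + 1/3 + 3/5 + 3/6 + 4/6 + 1/3 + 3/5 + 2/7 + 2/7 + 4/6 + 2/7 + 1/4 + 2/3 + 3/5 + 3/5 + 2/4 + 1/2 = 506/35; mean = 506/35 ÷ 31 = 506/1085 = 0.466359… → 0.466.

0.466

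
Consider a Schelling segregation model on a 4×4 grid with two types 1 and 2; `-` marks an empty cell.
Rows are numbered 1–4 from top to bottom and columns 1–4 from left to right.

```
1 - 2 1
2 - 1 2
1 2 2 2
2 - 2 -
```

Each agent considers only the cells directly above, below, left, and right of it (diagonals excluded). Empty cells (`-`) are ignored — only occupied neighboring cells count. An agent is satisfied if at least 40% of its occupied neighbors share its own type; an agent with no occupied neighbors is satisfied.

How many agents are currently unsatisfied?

8

Row 1: (1,1)1 0/1 ✗ · (1,3)2 0/2 ✗ · (1,4)1 0/2 ✗
Row 2: (2,1)2 0/2 ✗ · (2,3)1 0/3 ✗ · (2,4)2 1/3 ✗
Row 3: (3,1)1 0/3 ✗ · (3,2)2 1/2 ✓ · (3,3)2 3/4 ✓ · (3,4)2 2/2 ✓
Row 4: (4,1)2 0/1 ✗ · (4,3)2 1/1 ✓
Unsatisfied: (1,1), (1,3), (1,4), (2,1), (2,3), (2,4), (3,1), (4,1) — 8 in total.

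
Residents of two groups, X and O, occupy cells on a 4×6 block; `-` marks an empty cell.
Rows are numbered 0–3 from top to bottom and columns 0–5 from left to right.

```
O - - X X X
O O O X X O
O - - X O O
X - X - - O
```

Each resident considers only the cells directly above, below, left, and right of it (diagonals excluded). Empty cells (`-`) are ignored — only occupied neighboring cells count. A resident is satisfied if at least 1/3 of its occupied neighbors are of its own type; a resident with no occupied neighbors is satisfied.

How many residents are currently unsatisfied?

1

(0,0)O 1/1 ok
(0,3)X 2/2 ok
(0,4)X 3/3 ok
(0,5)X 1/2 ok
(1,0)O 3/3 ok
(1,1)O 2/2 ok
(1,2)O 1/2 ok
(1,3)X 3/4 ok
(1,4)X 2/4 ok
(1,5)O 1/3 ok
(2,0)O 1/2 ok
(2,3)X 1/2 ok
(2,4)O 1/3 ok
(2,5)O 3/3 ok
(3,0)X 0/1 unhappy
(3,2)X 0/0 ok
(3,5)O 1/1 ok
Unsatisfied: (3,0) — 1 in total.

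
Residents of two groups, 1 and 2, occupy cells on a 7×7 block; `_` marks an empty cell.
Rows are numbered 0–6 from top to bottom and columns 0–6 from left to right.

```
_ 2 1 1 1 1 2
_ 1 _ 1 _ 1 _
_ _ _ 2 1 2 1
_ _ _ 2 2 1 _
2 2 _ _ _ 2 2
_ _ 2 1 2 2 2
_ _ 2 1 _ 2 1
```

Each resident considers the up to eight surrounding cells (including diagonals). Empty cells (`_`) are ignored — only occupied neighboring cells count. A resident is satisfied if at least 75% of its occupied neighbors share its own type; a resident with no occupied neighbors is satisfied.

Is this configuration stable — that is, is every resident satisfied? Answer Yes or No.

Row 0: (0,1)2 0/2 ✗ · (0,2)1 3/4 ✓ · (0,3)1 3/3 ✓ · (0,4)1 4/4 ✓ · (0,5)1 2/3 ✗ · (0,6)2 0/2 ✗
Row 1: (1,1)1 1/2 ✗ · (1,3)1 4/5 ✓ · (1,5)1 4/6 ✗
Row 2: (2,3)2 2/4 ✗ · (2,4)1 3/7 ✗ · (2,5)2 1/5 ✗ · (2,6)1 2/3 ✗
Row 3: (3,3)2 2/3 ✗ · (3,4)2 4/6 ✗ · (3,5)1 2/6 ✗
Row 4: (4,0)2 1/1 ✓ · (4,1)2 2/2 ✓ · (4,5)2 5/6 ✓ · (4,6)2 3/4 ✓
Row 5: (5,2)2 2/4 ✗ · (5,3)1 1/4 ✗ · (5,4)2 3/5 ✗ · (5,5)2 5/6 ✓ · (5,6)2 4/5 ✓
Row 6: (6,2)2 1/3 ✗ · (6,3)1 1/4 ✗ · (6,5)2 3/4 ✓ · (6,6)1 0/3 ✗
For instance (0,1) has only 0/2 same-type neighbors, below 3/4.

No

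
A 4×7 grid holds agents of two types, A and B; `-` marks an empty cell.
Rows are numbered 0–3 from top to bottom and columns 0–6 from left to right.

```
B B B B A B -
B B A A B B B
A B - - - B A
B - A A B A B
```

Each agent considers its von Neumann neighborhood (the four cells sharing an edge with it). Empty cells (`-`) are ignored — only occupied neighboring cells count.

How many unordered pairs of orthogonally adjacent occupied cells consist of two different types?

17

Scan each occupied cell's neighbors to the right and below so each pair is counted once.
From row 0: 5 unlike of 11 pairs (running 5/11).
From row 1: 4 unlike of 10 pairs (running 9/21).
From row 2: 5 unlike of 5 pairs (running 14/26).
From row 3: 3 unlike of 4 pairs (running 17/30).
Total adjacent occupied pairs: 30; unlike-type pairs: 17.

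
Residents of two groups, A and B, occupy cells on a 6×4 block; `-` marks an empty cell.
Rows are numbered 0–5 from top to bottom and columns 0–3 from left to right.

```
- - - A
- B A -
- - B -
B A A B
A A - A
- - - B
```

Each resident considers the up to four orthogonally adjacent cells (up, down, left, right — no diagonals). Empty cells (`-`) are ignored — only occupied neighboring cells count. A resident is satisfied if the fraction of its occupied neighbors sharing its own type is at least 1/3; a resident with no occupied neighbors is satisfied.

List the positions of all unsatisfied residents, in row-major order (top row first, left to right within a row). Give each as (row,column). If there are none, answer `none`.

(1,1), (1,2), (2,2), (3,0), (3,3), (4,3), (5,3)

Row 0: (0,3)A 0/0 ok
Row 1: (1,1)B 0/1 unhappy · (1,2)A 0/2 unhappy
Row 2: (2,2)B 0/2 unhappy
Row 3: (3,0)B 0/2 unhappy · (3,1)A 2/3 ok · (3,2)A 1/3 ok · (3,3)B 0/2 unhappy
Row 4: (4,0)A 1/2 ok · (4,1)A 2/2 ok · (4,3)A 0/2 unhappy
Row 5: (5,3)B 0/1 unhappy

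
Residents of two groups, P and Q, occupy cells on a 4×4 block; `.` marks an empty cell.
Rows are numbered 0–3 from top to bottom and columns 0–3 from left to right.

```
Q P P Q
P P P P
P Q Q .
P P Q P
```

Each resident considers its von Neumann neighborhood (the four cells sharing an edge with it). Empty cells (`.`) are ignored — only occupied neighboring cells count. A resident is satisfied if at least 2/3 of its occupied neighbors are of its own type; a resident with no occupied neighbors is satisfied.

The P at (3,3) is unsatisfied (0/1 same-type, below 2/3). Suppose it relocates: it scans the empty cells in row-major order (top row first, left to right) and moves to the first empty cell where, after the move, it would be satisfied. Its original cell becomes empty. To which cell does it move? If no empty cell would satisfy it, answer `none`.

none

Vacating (3,3). Empty cells in order:
  (2,3): 1/2 same-type → still unsatisfied.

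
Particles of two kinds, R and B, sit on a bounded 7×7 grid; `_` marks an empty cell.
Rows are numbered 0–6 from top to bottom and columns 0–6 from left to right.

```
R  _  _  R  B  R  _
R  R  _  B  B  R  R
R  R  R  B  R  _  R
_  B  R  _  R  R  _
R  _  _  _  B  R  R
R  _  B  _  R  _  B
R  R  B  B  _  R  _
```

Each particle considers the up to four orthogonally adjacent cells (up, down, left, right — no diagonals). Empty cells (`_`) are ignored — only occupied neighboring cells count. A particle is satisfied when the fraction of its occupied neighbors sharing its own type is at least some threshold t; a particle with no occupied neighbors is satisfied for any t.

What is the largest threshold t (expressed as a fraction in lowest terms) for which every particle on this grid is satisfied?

Row 0: (0,0)R 1/1 · (0,3)R 0/2 · (0,4)B 1/3 · (0,5)R 1/2
Row 1: (1,0)R 3/3 · (1,1)R 2/2 · (1,3)B 2/3 · (1,4)B 2/4 · (1,5)R 2/3 · (1,6)R 2/2
Row 2: (2,0)R 2/2 · (2,1)R 3/4 · (2,2)R 2/3 · (2,3)B 1/3 · (2,4)R 1/3 · (2,6)R 1/1
Row 3: (3,1)B 0/2 · (3,2)R 1/2 · (3,4)R 2/3 · (3,5)R 2/2
Row 4: (4,0)R 1/1 · (4,4)B 0/3 · (4,5)R 2/3 · (4,6)R 1/2
Row 5: (5,0)R 2/2 · (5,2)B 1/1 · (5,4)R 0/1 · (5,6)B 0/1
Row 6: (6,0)R 2/2 · (6,1)R 1/2 · (6,2)B 2/3 · (6,3)B 1/1 · (6,5)R — no occupied neighbors
The smallest same-type fraction is 0/2 at (0,3), which reduces to 0/1. Any threshold above that leaves this particle unsatisfied.

0/1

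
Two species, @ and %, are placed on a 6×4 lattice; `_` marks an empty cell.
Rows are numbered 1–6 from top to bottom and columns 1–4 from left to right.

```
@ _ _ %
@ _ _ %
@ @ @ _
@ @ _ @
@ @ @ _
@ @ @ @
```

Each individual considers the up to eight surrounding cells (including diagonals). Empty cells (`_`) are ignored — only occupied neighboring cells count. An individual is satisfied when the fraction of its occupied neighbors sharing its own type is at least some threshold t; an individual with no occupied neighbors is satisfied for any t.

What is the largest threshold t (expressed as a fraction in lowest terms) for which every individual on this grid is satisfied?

1/2

(1,1)@ 1/1
(1,4)% 1/1
(2,1)@ 3/3
(2,4)% 1/2
(3,1)@ 4/4
(3,2)@ 5/5
(3,3)@ 3/4
(4,1)@ 5/5
(4,2)@ 7/7
(4,4)@ 2/2
(5,1)@ 5/5
(5,2)@ 7/7
(5,3)@ 6/6
(6,1)@ 3/3
(6,2)@ 5/5
(6,3)@ 4/4
(6,4)@ 2/2
The smallest same-type fraction is 1/2 at (2,4), which reduces to 1/2. Any threshold above that leaves this individual unsatisfied.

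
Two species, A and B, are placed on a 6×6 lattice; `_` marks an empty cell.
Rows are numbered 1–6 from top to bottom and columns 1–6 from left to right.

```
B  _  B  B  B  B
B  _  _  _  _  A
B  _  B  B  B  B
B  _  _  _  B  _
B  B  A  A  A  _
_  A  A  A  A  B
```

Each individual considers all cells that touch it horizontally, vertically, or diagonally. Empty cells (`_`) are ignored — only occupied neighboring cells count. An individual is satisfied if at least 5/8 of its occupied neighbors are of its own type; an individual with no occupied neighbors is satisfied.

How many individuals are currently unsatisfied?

Row 1: (1,1)B 1/1 ✓ · (1,3)B 1/1 ✓ · (1,4)B 2/2 ✓ · (1,5)B 2/3 ✓ · (1,6)B 1/2 ✗
Row 2: (2,1)B 2/2 ✓ · (2,6)A 0/4 ✗
Row 3: (3,1)B 2/2 ✓ · (3,3)B 1/1 ✓ · (3,4)B 3/3 ✓ · (3,5)B 3/4 ✓ · (3,6)B 2/3 ✓
Row 4: (4,1)B 3/3 ✓ · (4,5)B 3/5 ✗
Row 5: (5,1)B 2/3 ✓ · (5,2)B 2/5 ✗ · (5,3)A 4/5 ✓ · (5,4)A 5/6 ✓ · (5,5)A 3/5 ✗
Row 6: (6,2)A 2/4 ✗ · (6,3)A 4/5 ✓ · (6,4)A 5/5 ✓ · (6,5)A 3/4 ✓ · (6,6)B 0/2 ✗
Unsatisfied: (1,6), (2,6), (4,5), (5,2), (5,5), (6,2), (6,6) — 7 in total.

7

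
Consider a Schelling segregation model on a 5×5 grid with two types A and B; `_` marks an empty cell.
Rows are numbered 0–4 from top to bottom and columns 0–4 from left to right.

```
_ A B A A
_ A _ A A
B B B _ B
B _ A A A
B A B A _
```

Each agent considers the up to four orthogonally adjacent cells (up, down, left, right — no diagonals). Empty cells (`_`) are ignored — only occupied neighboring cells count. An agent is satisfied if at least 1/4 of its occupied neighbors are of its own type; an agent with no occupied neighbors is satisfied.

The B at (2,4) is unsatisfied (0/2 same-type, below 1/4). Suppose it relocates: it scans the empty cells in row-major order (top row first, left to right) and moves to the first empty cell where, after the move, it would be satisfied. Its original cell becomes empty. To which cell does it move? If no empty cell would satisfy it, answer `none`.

(1,0)

Vacating (2,4). Empty cells in order:
  (0,0): 0/1 same-type → still unsatisfied.
  (1,0): 1/2 same-type → satisfied — stop here.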